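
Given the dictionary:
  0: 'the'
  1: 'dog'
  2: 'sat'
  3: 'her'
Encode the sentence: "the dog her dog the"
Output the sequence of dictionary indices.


Look up each word in the dictionary:
  'the' -> 0
  'dog' -> 1
  'her' -> 3
  'dog' -> 1
  'the' -> 0

Encoded: [0, 1, 3, 1, 0]


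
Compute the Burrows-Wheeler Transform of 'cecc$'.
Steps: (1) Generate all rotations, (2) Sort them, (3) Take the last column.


Rotations (sorted):
  0: $cecc -> last char: c
  1: c$cec -> last char: c
  2: cc$ce -> last char: e
  3: cecc$ -> last char: $
  4: ecc$c -> last char: c


BWT = cce$c


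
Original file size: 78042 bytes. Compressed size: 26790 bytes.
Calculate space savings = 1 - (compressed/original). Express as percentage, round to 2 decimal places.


ratio = compressed/original = 26790/78042 = 0.343277
savings = 1 - ratio = 1 - 0.343277 = 0.656723
as a percentage: 0.656723 * 100 = 65.67%

Space savings = 1 - 26790/78042 = 65.67%


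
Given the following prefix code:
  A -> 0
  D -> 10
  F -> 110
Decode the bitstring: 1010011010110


Decoding step by step:
Bits 10 -> D
Bits 10 -> D
Bits 0 -> A
Bits 110 -> F
Bits 10 -> D
Bits 110 -> F


Decoded message: DDAFDF


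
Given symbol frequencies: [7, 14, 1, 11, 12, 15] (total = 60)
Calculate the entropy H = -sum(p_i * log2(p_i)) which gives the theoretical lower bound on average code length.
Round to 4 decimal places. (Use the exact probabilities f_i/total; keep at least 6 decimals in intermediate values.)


Per-symbol terms -p_i * log2(p_i) with p_i = f_i/60:
  p = 7/60 = 0.116667: log2(p) = -3.099536, -p*log2(p) = 0.361612
  p = 14/60 = 0.233333: log2(p) = -2.099536, -p*log2(p) = 0.489892
  p = 1/60 = 0.016667: log2(p) = -5.906891, -p*log2(p) = 0.098448
  p = 11/60 = 0.183333: log2(p) = -2.447459, -p*log2(p) = 0.448701
  p = 12/60 = 0.200000: log2(p) = -2.321928, -p*log2(p) = 0.464386
  p = 15/60 = 0.250000: log2(p) = -2.000000, -p*log2(p) = 0.500000
H = 0.361612 + 0.489892 + 0.098448 + 0.448701 + 0.464386 + 0.500000 = 2.363039

H = 2.363 bits/symbol


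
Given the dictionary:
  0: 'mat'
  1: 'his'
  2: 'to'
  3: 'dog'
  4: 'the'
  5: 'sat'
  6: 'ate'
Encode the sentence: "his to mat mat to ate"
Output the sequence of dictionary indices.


Look up each word in the dictionary:
  'his' -> 1
  'to' -> 2
  'mat' -> 0
  'mat' -> 0
  'to' -> 2
  'ate' -> 6

Encoded: [1, 2, 0, 0, 2, 6]


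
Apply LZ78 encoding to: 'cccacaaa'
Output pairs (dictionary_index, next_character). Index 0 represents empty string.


LZ78 encoding steps:
Dictionary: {0: ''}
Step 1: w='' (idx 0), next='c' -> output (0, 'c'), add 'c' as idx 1
Step 2: w='c' (idx 1), next='c' -> output (1, 'c'), add 'cc' as idx 2
Step 3: w='' (idx 0), next='a' -> output (0, 'a'), add 'a' as idx 3
Step 4: w='c' (idx 1), next='a' -> output (1, 'a'), add 'ca' as idx 4
Step 5: w='a' (idx 3), next='a' -> output (3, 'a'), add 'aa' as idx 5


Encoded: [(0, 'c'), (1, 'c'), (0, 'a'), (1, 'a'), (3, 'a')]


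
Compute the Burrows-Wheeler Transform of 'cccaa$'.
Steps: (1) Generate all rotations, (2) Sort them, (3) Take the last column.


Rotations (sorted):
  0: $cccaa -> last char: a
  1: a$ccca -> last char: a
  2: aa$ccc -> last char: c
  3: caa$cc -> last char: c
  4: ccaa$c -> last char: c
  5: cccaa$ -> last char: $


BWT = aaccc$


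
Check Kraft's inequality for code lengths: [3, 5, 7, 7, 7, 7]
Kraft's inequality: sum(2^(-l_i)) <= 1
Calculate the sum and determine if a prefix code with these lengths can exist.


Sum = 2^(-3) + 2^(-5) + 2^(-7) + 2^(-7) + 2^(-7) + 2^(-7)
    = 0.125 + 0.03125 + 0.0078125 + 0.0078125 + 0.0078125 + 0.0078125
    = 24/128 = 0.1875
Since 0.1875 <= 1, Kraft's inequality IS satisfied.
A prefix code with these lengths CAN exist.

Kraft sum = 0.1875. Satisfied.


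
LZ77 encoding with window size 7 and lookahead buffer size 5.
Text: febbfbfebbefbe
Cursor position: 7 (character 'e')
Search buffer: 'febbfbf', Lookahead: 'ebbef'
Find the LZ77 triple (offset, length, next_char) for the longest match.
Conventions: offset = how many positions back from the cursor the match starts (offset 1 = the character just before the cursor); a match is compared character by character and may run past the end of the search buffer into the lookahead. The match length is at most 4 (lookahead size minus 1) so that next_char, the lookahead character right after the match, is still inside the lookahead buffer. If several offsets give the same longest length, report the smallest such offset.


Try each offset into the search buffer:
  offset=1 (pos 6, char 'f'): match length 0
  offset=2 (pos 5, char 'b'): match length 0
  offset=3 (pos 4, char 'f'): match length 0
  offset=4 (pos 3, char 'b'): match length 0
  offset=5 (pos 2, char 'b'): match length 0
  offset=6 (pos 1, char 'e'): match length 3
  offset=7 (pos 0, char 'f'): match length 0
Longest match has length 3 at offset 6.
next_char = character at position 7 + 3 = 10 -> 'e'

Best match: offset=6, length=3 (matching 'ebb' starting at position 1)
LZ77 triple: (6, 3, 'e')


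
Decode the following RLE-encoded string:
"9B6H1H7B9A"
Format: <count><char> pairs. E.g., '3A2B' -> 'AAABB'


Expanding each <count><char> pair:
  9B -> 'BBBBBBBBB'
  6H -> 'HHHHHH'
  1H -> 'H'
  7B -> 'BBBBBBB'
  9A -> 'AAAAAAAAA'

Decoded = BBBBBBBBBHHHHHHHBBBBBBBAAAAAAAAA


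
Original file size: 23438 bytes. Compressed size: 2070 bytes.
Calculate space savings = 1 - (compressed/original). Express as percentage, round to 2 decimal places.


ratio = compressed/original = 2070/23438 = 0.088318
savings = 1 - ratio = 1 - 0.088318 = 0.911682
as a percentage: 0.911682 * 100 = 91.17%

Space savings = 1 - 2070/23438 = 91.17%


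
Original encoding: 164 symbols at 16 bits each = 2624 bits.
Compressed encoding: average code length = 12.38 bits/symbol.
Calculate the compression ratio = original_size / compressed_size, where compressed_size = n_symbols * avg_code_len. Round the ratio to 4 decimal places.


original_size = n_symbols * orig_bits = 164 * 16 = 2624 bits
compressed_size = n_symbols * avg_code_len = 164 * 12.38 = 2030.32 bits
ratio = original_size / compressed_size = 2624 / 2030.32 = 1.2924

Compression ratio = 1.2924


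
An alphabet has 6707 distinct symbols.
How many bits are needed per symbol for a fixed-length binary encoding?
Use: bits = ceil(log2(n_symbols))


log2(6707) = 12.7115
Bracket: 2^12 = 4096 < 6707 <= 2^13 = 8192
So ceil(log2(6707)) = 13

bits = ceil(log2(6707)) = ceil(12.7115) = 13 bits


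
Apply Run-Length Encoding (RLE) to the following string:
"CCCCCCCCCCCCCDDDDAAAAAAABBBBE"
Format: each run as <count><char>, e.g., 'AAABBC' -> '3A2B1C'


Scanning runs left to right:
  i=0: run of 'C' x 13 -> '13C'
  i=13: run of 'D' x 4 -> '4D'
  i=17: run of 'A' x 7 -> '7A'
  i=24: run of 'B' x 4 -> '4B'
  i=28: run of 'E' x 1 -> '1E'

RLE = 13C4D7A4B1E


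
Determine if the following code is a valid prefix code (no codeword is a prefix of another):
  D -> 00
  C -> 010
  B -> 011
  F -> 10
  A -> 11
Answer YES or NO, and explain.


Checking each pair (does one codeword prefix another?):
  D='00' vs C='010': no prefix
  D='00' vs B='011': no prefix
  D='00' vs F='10': no prefix
  D='00' vs A='11': no prefix
  C='010' vs D='00': no prefix
  C='010' vs B='011': no prefix
  C='010' vs F='10': no prefix
  C='010' vs A='11': no prefix
  B='011' vs D='00': no prefix
  B='011' vs C='010': no prefix
  B='011' vs F='10': no prefix
  B='011' vs A='11': no prefix
  F='10' vs D='00': no prefix
  F='10' vs C='010': no prefix
  F='10' vs B='011': no prefix
  F='10' vs A='11': no prefix
  A='11' vs D='00': no prefix
  A='11' vs C='010': no prefix
  A='11' vs B='011': no prefix
  A='11' vs F='10': no prefix
No violation found over all pairs.

YES -- this is a valid prefix code. No codeword is a prefix of any other codeword.


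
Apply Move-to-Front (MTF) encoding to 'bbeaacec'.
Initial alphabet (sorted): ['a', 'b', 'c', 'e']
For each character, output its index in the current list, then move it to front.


MTF encoding:
'b': index 1 in ['a', 'b', 'c', 'e'] -> ['b', 'a', 'c', 'e']
'b': index 0 in ['b', 'a', 'c', 'e'] -> ['b', 'a', 'c', 'e']
'e': index 3 in ['b', 'a', 'c', 'e'] -> ['e', 'b', 'a', 'c']
'a': index 2 in ['e', 'b', 'a', 'c'] -> ['a', 'e', 'b', 'c']
'a': index 0 in ['a', 'e', 'b', 'c'] -> ['a', 'e', 'b', 'c']
'c': index 3 in ['a', 'e', 'b', 'c'] -> ['c', 'a', 'e', 'b']
'e': index 2 in ['c', 'a', 'e', 'b'] -> ['e', 'c', 'a', 'b']
'c': index 1 in ['e', 'c', 'a', 'b'] -> ['c', 'e', 'a', 'b']


Output: [1, 0, 3, 2, 0, 3, 2, 1]


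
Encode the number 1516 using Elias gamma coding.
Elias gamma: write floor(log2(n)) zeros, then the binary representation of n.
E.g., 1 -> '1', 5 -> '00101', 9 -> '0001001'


num_bits = floor(log2(1516)) + 1 = 11
leading_zeros = num_bits - 1 = 10
binary(1516) = 10111101100

Elias gamma(1516) = '0000000000' + '10111101100' = 000000000010111101100 (21 bits)


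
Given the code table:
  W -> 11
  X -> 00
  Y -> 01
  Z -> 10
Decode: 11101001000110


Decoding:
11 -> W
10 -> Z
10 -> Z
01 -> Y
00 -> X
01 -> Y
10 -> Z


Result: WZZYXYZ


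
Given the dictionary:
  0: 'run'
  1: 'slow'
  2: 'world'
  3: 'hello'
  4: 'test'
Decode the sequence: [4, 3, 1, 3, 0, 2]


Look up each index in the dictionary:
  4 -> 'test'
  3 -> 'hello'
  1 -> 'slow'
  3 -> 'hello'
  0 -> 'run'
  2 -> 'world'

Decoded: "test hello slow hello run world"


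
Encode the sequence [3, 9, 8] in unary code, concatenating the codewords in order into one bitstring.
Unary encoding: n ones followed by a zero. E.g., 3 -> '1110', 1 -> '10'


Encode each number as n ones followed by a terminating 0:
  3 -> 1110 (4 bits)
  9 -> 1111111110 (10 bits)
  8 -> 111111110 (9 bits)
Total length = 4 + 10 + 9 = 23 bits.

Unary([3, 9, 8]) = 11101111111110111111110 (23 bits)


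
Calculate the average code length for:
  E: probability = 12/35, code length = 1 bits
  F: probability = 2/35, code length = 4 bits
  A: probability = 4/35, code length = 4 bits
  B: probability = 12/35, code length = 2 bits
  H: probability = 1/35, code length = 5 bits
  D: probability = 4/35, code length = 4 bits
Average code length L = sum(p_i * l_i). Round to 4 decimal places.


Weighted contributions p_i * l_i:
  E: (12/35) * 1 = 12/35
  F: (2/35) * 4 = 8/35
  A: (4/35) * 4 = 16/35
  B: (12/35) * 2 = 24/35
  H: (1/35) * 5 = 5/35
  D: (4/35) * 4 = 16/35
Sum = (12 + 8 + 16 + 24 + 5 + 16)/35 = 81/35

L = 81/35 = 2.3143 bits/symbol


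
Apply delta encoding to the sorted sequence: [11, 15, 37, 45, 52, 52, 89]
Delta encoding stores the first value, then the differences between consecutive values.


First value: 11
Deltas:
  15 - 11 = 4
  37 - 15 = 22
  45 - 37 = 8
  52 - 45 = 7
  52 - 52 = 0
  89 - 52 = 37


Delta encoded: [11, 4, 22, 8, 7, 0, 37]


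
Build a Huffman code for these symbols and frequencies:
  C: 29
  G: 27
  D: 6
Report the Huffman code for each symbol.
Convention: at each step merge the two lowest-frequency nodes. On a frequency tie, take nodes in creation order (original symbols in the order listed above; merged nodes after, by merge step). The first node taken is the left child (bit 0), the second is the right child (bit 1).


Huffman tree construction:
Step 1: Merge D(6) + G(27) = 33
Step 2: Merge C(29) + (D+G)(33) = 62
Read each symbol's code off the tree from the root (left child = 0, right child = 1).

Codes:
  C: 0 (length 1)
  G: 11 (length 2)
  D: 10 (length 2)
Average code length: 95/62 = 1.5323 bits/symbol


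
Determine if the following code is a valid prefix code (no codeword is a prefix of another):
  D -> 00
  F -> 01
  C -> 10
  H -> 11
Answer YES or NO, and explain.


Checking each pair (does one codeword prefix another?):
  D='00' vs F='01': no prefix
  D='00' vs C='10': no prefix
  D='00' vs H='11': no prefix
  F='01' vs D='00': no prefix
  F='01' vs C='10': no prefix
  F='01' vs H='11': no prefix
  C='10' vs D='00': no prefix
  C='10' vs F='01': no prefix
  C='10' vs H='11': no prefix
  H='11' vs D='00': no prefix
  H='11' vs F='01': no prefix
  H='11' vs C='10': no prefix
No violation found over all pairs.

YES -- this is a valid prefix code. No codeword is a prefix of any other codeword.


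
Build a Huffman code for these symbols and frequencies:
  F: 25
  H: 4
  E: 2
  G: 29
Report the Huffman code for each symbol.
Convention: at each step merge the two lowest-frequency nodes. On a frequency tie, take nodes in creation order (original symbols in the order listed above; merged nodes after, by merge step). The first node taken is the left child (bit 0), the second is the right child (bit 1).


Huffman tree construction:
Step 1: Merge E(2) + H(4) = 6
Step 2: Merge (E+H)(6) + F(25) = 31
Step 3: Merge G(29) + ((E+H)+F)(31) = 60
Read each symbol's code off the tree from the root (left child = 0, right child = 1).

Codes:
  F: 11 (length 2)
  H: 101 (length 3)
  E: 100 (length 3)
  G: 0 (length 1)
Average code length: 97/60 = 1.6167 bits/symbol


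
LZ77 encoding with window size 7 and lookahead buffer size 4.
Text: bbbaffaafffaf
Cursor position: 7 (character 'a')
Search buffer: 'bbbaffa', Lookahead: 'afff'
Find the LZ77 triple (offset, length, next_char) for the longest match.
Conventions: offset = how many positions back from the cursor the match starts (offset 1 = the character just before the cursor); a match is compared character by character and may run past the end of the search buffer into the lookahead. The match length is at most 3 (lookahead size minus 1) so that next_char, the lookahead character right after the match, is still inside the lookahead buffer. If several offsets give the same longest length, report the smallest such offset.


Try each offset into the search buffer:
  offset=1 (pos 6, char 'a'): match length 1
  offset=2 (pos 5, char 'f'): match length 0
  offset=3 (pos 4, char 'f'): match length 0
  offset=4 (pos 3, char 'a'): match length 3
  offset=5 (pos 2, char 'b'): match length 0
  offset=6 (pos 1, char 'b'): match length 0
  offset=7 (pos 0, char 'b'): match length 0
Longest match has length 3 at offset 4.
next_char = character at position 7 + 3 = 10 -> 'f'

Best match: offset=4, length=3 (matching 'aff' starting at position 3)
LZ77 triple: (4, 3, 'f')


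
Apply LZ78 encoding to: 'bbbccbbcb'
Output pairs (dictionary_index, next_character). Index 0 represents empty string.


LZ78 encoding steps:
Dictionary: {0: ''}
Step 1: w='' (idx 0), next='b' -> output (0, 'b'), add 'b' as idx 1
Step 2: w='b' (idx 1), next='b' -> output (1, 'b'), add 'bb' as idx 2
Step 3: w='' (idx 0), next='c' -> output (0, 'c'), add 'c' as idx 3
Step 4: w='c' (idx 3), next='b' -> output (3, 'b'), add 'cb' as idx 4
Step 5: w='b' (idx 1), next='c' -> output (1, 'c'), add 'bc' as idx 5
Step 6: w='b' (idx 1), end of input -> output (1, '')


Encoded: [(0, 'b'), (1, 'b'), (0, 'c'), (3, 'b'), (1, 'c'), (1, '')]


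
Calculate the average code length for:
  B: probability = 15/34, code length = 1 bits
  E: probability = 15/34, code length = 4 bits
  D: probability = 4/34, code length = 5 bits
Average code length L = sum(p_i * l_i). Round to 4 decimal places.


Weighted contributions p_i * l_i:
  B: (15/34) * 1 = 15/34
  E: (15/34) * 4 = 60/34
  D: (4/34) * 5 = 20/34
Sum = (15 + 60 + 20)/34 = 95/34

L = 95/34 = 2.7941 bits/symbol


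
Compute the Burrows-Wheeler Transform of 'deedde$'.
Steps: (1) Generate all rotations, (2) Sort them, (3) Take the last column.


Rotations (sorted):
  0: $deedde -> last char: e
  1: dde$dee -> last char: e
  2: de$deed -> last char: d
  3: deedde$ -> last char: $
  4: e$deedd -> last char: d
  5: edde$de -> last char: e
  6: eedde$d -> last char: d


BWT = eed$ded


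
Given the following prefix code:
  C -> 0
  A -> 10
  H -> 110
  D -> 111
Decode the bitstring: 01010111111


Decoding step by step:
Bits 0 -> C
Bits 10 -> A
Bits 10 -> A
Bits 111 -> D
Bits 111 -> D


Decoded message: CAADD


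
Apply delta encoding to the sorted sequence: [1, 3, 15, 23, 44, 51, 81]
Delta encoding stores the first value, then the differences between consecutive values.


First value: 1
Deltas:
  3 - 1 = 2
  15 - 3 = 12
  23 - 15 = 8
  44 - 23 = 21
  51 - 44 = 7
  81 - 51 = 30


Delta encoded: [1, 2, 12, 8, 21, 7, 30]


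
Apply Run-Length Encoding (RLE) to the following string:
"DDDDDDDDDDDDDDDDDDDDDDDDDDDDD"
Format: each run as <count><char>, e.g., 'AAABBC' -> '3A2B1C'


Scanning runs left to right:
  i=0: run of 'D' x 29 -> '29D'

RLE = 29D


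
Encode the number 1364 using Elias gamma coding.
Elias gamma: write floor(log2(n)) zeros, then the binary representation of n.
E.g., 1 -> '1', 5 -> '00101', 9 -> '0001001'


num_bits = floor(log2(1364)) + 1 = 11
leading_zeros = num_bits - 1 = 10
binary(1364) = 10101010100

Elias gamma(1364) = '0000000000' + '10101010100' = 000000000010101010100 (21 bits)


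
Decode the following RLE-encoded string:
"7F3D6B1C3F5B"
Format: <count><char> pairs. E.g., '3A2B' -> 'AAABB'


Expanding each <count><char> pair:
  7F -> 'FFFFFFF'
  3D -> 'DDD'
  6B -> 'BBBBBB'
  1C -> 'C'
  3F -> 'FFF'
  5B -> 'BBBBB'

Decoded = FFFFFFFDDDBBBBBBCFFFBBBBB


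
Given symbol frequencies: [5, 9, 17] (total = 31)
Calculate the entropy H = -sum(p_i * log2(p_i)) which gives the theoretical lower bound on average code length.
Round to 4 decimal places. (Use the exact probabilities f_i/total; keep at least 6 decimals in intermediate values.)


Per-symbol terms -p_i * log2(p_i) with p_i = f_i/31:
  p = 5/31 = 0.161290: log2(p) = -2.632268, -p*log2(p) = 0.424559
  p = 9/31 = 0.290323: log2(p) = -1.784271, -p*log2(p) = 0.518014
  p = 17/31 = 0.548387: log2(p) = -0.866733, -p*log2(p) = 0.475305
H = 0.424559 + 0.518014 + 0.475305 = 1.417878

H = 1.4179 bits/symbol


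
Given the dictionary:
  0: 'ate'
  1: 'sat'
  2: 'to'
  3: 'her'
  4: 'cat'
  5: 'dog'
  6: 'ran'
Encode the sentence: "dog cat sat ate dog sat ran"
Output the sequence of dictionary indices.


Look up each word in the dictionary:
  'dog' -> 5
  'cat' -> 4
  'sat' -> 1
  'ate' -> 0
  'dog' -> 5
  'sat' -> 1
  'ran' -> 6

Encoded: [5, 4, 1, 0, 5, 1, 6]


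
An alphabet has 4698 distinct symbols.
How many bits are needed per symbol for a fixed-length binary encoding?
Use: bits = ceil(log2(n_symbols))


log2(4698) = 12.1978
Bracket: 2^12 = 4096 < 4698 <= 2^13 = 8192
So ceil(log2(4698)) = 13

bits = ceil(log2(4698)) = ceil(12.1978) = 13 bits


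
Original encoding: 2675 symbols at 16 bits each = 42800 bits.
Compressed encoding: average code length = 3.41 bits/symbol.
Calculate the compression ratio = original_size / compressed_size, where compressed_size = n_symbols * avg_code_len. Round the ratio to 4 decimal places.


original_size = n_symbols * orig_bits = 2675 * 16 = 42800 bits
compressed_size = n_symbols * avg_code_len = 2675 * 3.41 = 9121.75 bits
ratio = original_size / compressed_size = 42800 / 9121.75 = 4.6921

Compression ratio = 4.6921


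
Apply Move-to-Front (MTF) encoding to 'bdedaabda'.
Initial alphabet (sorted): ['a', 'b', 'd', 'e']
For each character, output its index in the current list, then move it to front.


MTF encoding:
'b': index 1 in ['a', 'b', 'd', 'e'] -> ['b', 'a', 'd', 'e']
'd': index 2 in ['b', 'a', 'd', 'e'] -> ['d', 'b', 'a', 'e']
'e': index 3 in ['d', 'b', 'a', 'e'] -> ['e', 'd', 'b', 'a']
'd': index 1 in ['e', 'd', 'b', 'a'] -> ['d', 'e', 'b', 'a']
'a': index 3 in ['d', 'e', 'b', 'a'] -> ['a', 'd', 'e', 'b']
'a': index 0 in ['a', 'd', 'e', 'b'] -> ['a', 'd', 'e', 'b']
'b': index 3 in ['a', 'd', 'e', 'b'] -> ['b', 'a', 'd', 'e']
'd': index 2 in ['b', 'a', 'd', 'e'] -> ['d', 'b', 'a', 'e']
'a': index 2 in ['d', 'b', 'a', 'e'] -> ['a', 'd', 'b', 'e']


Output: [1, 2, 3, 1, 3, 0, 3, 2, 2]


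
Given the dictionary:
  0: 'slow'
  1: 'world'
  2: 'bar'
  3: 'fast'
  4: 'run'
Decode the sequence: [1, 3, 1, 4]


Look up each index in the dictionary:
  1 -> 'world'
  3 -> 'fast'
  1 -> 'world'
  4 -> 'run'

Decoded: "world fast world run"


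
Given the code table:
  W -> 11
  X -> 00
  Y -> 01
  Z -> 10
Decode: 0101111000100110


Decoding:
01 -> Y
01 -> Y
11 -> W
10 -> Z
00 -> X
10 -> Z
01 -> Y
10 -> Z


Result: YYWZXZYZ


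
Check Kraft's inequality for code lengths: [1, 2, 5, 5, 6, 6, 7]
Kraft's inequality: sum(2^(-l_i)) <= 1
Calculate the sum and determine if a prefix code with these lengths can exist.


Sum = 2^(-1) + 2^(-2) + 2^(-5) + 2^(-5) + 2^(-6) + 2^(-6) + 2^(-7)
    = 0.5 + 0.25 + 0.03125 + 0.03125 + 0.015625 + 0.015625 + 0.0078125
    = 109/128 = 0.8515625
Since 0.8515625 <= 1, Kraft's inequality IS satisfied.
A prefix code with these lengths CAN exist.

Kraft sum = 0.8515625. Satisfied.


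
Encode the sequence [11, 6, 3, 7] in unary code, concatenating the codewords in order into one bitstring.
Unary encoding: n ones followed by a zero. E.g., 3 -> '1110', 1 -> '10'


Encode each number as n ones followed by a terminating 0:
  11 -> 111111111110 (12 bits)
  6 -> 1111110 (7 bits)
  3 -> 1110 (4 bits)
  7 -> 11111110 (8 bits)
Total length = 12 + 7 + 4 + 8 = 31 bits.

Unary([11, 6, 3, 7]) = 1111111111101111110111011111110 (31 bits)


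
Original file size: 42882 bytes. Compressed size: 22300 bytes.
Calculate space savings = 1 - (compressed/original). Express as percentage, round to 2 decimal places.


ratio = compressed/original = 22300/42882 = 0.520032
savings = 1 - ratio = 1 - 0.520032 = 0.479968
as a percentage: 0.479968 * 100 = 48.0%

Space savings = 1 - 22300/42882 = 48.0%


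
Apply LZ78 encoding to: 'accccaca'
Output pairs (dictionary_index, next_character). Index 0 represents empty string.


LZ78 encoding steps:
Dictionary: {0: ''}
Step 1: w='' (idx 0), next='a' -> output (0, 'a'), add 'a' as idx 1
Step 2: w='' (idx 0), next='c' -> output (0, 'c'), add 'c' as idx 2
Step 3: w='c' (idx 2), next='c' -> output (2, 'c'), add 'cc' as idx 3
Step 4: w='c' (idx 2), next='a' -> output (2, 'a'), add 'ca' as idx 4
Step 5: w='ca' (idx 4), end of input -> output (4, '')


Encoded: [(0, 'a'), (0, 'c'), (2, 'c'), (2, 'a'), (4, '')]


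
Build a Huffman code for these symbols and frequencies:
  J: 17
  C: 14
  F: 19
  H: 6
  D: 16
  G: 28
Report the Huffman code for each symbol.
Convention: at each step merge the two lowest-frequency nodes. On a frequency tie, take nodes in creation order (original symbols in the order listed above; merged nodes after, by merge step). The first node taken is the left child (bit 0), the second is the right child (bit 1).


Huffman tree construction:
Step 1: Merge H(6) + C(14) = 20
Step 2: Merge D(16) + J(17) = 33
Step 3: Merge F(19) + (H+C)(20) = 39
Step 4: Merge G(28) + (D+J)(33) = 61
Step 5: Merge (F+(H+C))(39) + (G+(D+J))(61) = 100
Read each symbol's code off the tree from the root (left child = 0, right child = 1).

Codes:
  J: 111 (length 3)
  C: 011 (length 3)
  F: 00 (length 2)
  H: 010 (length 3)
  D: 110 (length 3)
  G: 10 (length 2)
Average code length: 253/100 = 2.5300 bits/symbol


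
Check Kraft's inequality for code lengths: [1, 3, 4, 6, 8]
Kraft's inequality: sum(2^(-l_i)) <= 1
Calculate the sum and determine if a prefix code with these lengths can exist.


Sum = 2^(-1) + 2^(-3) + 2^(-4) + 2^(-6) + 2^(-8)
    = 0.5 + 0.125 + 0.0625 + 0.015625 + 0.00390625
    = 181/256 = 0.70703125
Since 0.70703125 <= 1, Kraft's inequality IS satisfied.
A prefix code with these lengths CAN exist.

Kraft sum = 0.70703125. Satisfied.


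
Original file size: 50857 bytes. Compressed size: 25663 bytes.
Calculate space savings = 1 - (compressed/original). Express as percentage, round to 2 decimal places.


ratio = compressed/original = 25663/50857 = 0.504611
savings = 1 - ratio = 1 - 0.504611 = 0.495389
as a percentage: 0.495389 * 100 = 49.54%

Space savings = 1 - 25663/50857 = 49.54%


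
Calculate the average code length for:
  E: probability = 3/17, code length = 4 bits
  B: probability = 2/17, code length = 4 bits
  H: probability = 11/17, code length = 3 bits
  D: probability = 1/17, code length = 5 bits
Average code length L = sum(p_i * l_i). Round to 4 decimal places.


Weighted contributions p_i * l_i:
  E: (3/17) * 4 = 12/17
  B: (2/17) * 4 = 8/17
  H: (11/17) * 3 = 33/17
  D: (1/17) * 5 = 5/17
Sum = (12 + 8 + 33 + 5)/17 = 58/17

L = 58/17 = 3.4118 bits/symbol


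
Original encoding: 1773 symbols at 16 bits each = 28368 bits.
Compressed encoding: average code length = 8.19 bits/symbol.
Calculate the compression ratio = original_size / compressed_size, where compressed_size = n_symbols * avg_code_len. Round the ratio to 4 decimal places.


original_size = n_symbols * orig_bits = 1773 * 16 = 28368 bits
compressed_size = n_symbols * avg_code_len = 1773 * 8.19 = 14520.87 bits
ratio = original_size / compressed_size = 28368 / 14520.87 = 1.9536

Compression ratio = 1.9536


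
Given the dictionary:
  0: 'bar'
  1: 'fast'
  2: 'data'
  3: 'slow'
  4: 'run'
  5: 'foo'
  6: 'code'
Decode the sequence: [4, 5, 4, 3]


Look up each index in the dictionary:
  4 -> 'run'
  5 -> 'foo'
  4 -> 'run'
  3 -> 'slow'

Decoded: "run foo run slow"


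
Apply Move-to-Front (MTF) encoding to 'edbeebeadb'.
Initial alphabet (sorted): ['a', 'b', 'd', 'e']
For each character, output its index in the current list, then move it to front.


MTF encoding:
'e': index 3 in ['a', 'b', 'd', 'e'] -> ['e', 'a', 'b', 'd']
'd': index 3 in ['e', 'a', 'b', 'd'] -> ['d', 'e', 'a', 'b']
'b': index 3 in ['d', 'e', 'a', 'b'] -> ['b', 'd', 'e', 'a']
'e': index 2 in ['b', 'd', 'e', 'a'] -> ['e', 'b', 'd', 'a']
'e': index 0 in ['e', 'b', 'd', 'a'] -> ['e', 'b', 'd', 'a']
'b': index 1 in ['e', 'b', 'd', 'a'] -> ['b', 'e', 'd', 'a']
'e': index 1 in ['b', 'e', 'd', 'a'] -> ['e', 'b', 'd', 'a']
'a': index 3 in ['e', 'b', 'd', 'a'] -> ['a', 'e', 'b', 'd']
'd': index 3 in ['a', 'e', 'b', 'd'] -> ['d', 'a', 'e', 'b']
'b': index 3 in ['d', 'a', 'e', 'b'] -> ['b', 'd', 'a', 'e']


Output: [3, 3, 3, 2, 0, 1, 1, 3, 3, 3]


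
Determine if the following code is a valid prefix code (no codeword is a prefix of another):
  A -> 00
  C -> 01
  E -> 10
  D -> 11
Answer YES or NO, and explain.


Checking each pair (does one codeword prefix another?):
  A='00' vs C='01': no prefix
  A='00' vs E='10': no prefix
  A='00' vs D='11': no prefix
  C='01' vs A='00': no prefix
  C='01' vs E='10': no prefix
  C='01' vs D='11': no prefix
  E='10' vs A='00': no prefix
  E='10' vs C='01': no prefix
  E='10' vs D='11': no prefix
  D='11' vs A='00': no prefix
  D='11' vs C='01': no prefix
  D='11' vs E='10': no prefix
No violation found over all pairs.

YES -- this is a valid prefix code. No codeword is a prefix of any other codeword.


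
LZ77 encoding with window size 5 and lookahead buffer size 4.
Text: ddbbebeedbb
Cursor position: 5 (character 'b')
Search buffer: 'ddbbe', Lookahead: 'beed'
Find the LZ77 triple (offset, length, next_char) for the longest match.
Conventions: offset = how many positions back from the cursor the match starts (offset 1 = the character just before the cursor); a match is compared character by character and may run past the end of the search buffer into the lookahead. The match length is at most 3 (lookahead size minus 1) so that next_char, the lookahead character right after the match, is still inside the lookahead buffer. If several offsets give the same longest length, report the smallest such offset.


Try each offset into the search buffer:
  offset=1 (pos 4, char 'e'): match length 0
  offset=2 (pos 3, char 'b'): match length 2
  offset=3 (pos 2, char 'b'): match length 1
  offset=4 (pos 1, char 'd'): match length 0
  offset=5 (pos 0, char 'd'): match length 0
Longest match has length 2 at offset 2.
next_char = character at position 5 + 2 = 7 -> 'e'

Best match: offset=2, length=2 (matching 'be' starting at position 3)
LZ77 triple: (2, 2, 'e')


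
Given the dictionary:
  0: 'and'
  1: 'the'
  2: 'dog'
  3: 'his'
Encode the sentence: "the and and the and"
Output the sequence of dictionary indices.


Look up each word in the dictionary:
  'the' -> 1
  'and' -> 0
  'and' -> 0
  'the' -> 1
  'and' -> 0

Encoded: [1, 0, 0, 1, 0]


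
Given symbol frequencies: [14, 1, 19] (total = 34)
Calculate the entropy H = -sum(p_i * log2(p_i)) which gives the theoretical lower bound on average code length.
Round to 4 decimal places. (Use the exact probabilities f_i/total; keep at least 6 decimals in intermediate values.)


Per-symbol terms -p_i * log2(p_i) with p_i = f_i/34:
  p = 14/34 = 0.411765: log2(p) = -1.280108, -p*log2(p) = 0.527103
  p = 1/34 = 0.029412: log2(p) = -5.087463, -p*log2(p) = 0.149631
  p = 19/34 = 0.558824: log2(p) = -0.839535, -p*log2(p) = 0.469152
H = 0.527103 + 0.149631 + 0.469152 = 1.145886

H = 1.1459 bits/symbol


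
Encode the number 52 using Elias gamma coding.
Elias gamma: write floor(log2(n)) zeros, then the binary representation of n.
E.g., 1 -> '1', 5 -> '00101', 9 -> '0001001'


num_bits = floor(log2(52)) + 1 = 6
leading_zeros = num_bits - 1 = 5
binary(52) = 110100

Elias gamma(52) = '00000' + '110100' = 00000110100 (11 bits)


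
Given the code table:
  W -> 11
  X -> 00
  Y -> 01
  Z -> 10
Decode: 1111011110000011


Decoding:
11 -> W
11 -> W
01 -> Y
11 -> W
10 -> Z
00 -> X
00 -> X
11 -> W


Result: WWYWZXXW


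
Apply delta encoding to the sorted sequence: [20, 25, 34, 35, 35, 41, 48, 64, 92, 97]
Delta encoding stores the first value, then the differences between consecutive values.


First value: 20
Deltas:
  25 - 20 = 5
  34 - 25 = 9
  35 - 34 = 1
  35 - 35 = 0
  41 - 35 = 6
  48 - 41 = 7
  64 - 48 = 16
  92 - 64 = 28
  97 - 92 = 5


Delta encoded: [20, 5, 9, 1, 0, 6, 7, 16, 28, 5]


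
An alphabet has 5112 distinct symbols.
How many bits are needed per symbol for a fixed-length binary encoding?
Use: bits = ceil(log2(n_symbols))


log2(5112) = 12.3197
Bracket: 2^12 = 4096 < 5112 <= 2^13 = 8192
So ceil(log2(5112)) = 13

bits = ceil(log2(5112)) = ceil(12.3197) = 13 bits


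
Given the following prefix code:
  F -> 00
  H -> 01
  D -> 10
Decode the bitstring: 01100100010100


Decoding step by step:
Bits 01 -> H
Bits 10 -> D
Bits 01 -> H
Bits 00 -> F
Bits 01 -> H
Bits 01 -> H
Bits 00 -> F


Decoded message: HDHFHHF


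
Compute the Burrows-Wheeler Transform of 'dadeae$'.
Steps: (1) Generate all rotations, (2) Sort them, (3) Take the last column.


Rotations (sorted):
  0: $dadeae -> last char: e
  1: adeae$d -> last char: d
  2: ae$dade -> last char: e
  3: dadeae$ -> last char: $
  4: deae$da -> last char: a
  5: e$dadea -> last char: a
  6: eae$dad -> last char: d


BWT = ede$aad


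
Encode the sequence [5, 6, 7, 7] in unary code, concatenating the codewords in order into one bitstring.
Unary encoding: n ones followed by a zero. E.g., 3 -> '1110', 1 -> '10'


Encode each number as n ones followed by a terminating 0:
  5 -> 111110 (6 bits)
  6 -> 1111110 (7 bits)
  7 -> 11111110 (8 bits)
  7 -> 11111110 (8 bits)
Total length = 6 + 7 + 8 + 8 = 29 bits.

Unary([5, 6, 7, 7]) = 11111011111101111111011111110 (29 bits)


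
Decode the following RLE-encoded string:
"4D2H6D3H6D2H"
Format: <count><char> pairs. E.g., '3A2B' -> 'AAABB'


Expanding each <count><char> pair:
  4D -> 'DDDD'
  2H -> 'HH'
  6D -> 'DDDDDD'
  3H -> 'HHH'
  6D -> 'DDDDDD'
  2H -> 'HH'

Decoded = DDDDHHDDDDDDHHHDDDDDDHH


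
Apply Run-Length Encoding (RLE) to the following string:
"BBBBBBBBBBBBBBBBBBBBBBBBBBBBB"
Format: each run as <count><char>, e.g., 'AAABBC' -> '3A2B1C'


Scanning runs left to right:
  i=0: run of 'B' x 29 -> '29B'

RLE = 29B


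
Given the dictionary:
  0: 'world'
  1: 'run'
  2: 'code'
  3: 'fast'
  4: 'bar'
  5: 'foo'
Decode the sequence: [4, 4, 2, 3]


Look up each index in the dictionary:
  4 -> 'bar'
  4 -> 'bar'
  2 -> 'code'
  3 -> 'fast'

Decoded: "bar bar code fast"


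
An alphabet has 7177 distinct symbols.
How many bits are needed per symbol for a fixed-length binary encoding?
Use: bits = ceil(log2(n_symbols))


log2(7177) = 12.8092
Bracket: 2^12 = 4096 < 7177 <= 2^13 = 8192
So ceil(log2(7177)) = 13

bits = ceil(log2(7177)) = ceil(12.8092) = 13 bits


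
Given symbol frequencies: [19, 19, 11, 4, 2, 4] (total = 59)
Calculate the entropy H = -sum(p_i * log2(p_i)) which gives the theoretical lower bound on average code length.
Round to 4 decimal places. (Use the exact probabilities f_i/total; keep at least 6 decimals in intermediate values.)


Per-symbol terms -p_i * log2(p_i) with p_i = f_i/59:
  p = 19/59 = 0.322034: log2(p) = -1.634716, -p*log2(p) = 0.526434
  p = 19/59 = 0.322034: log2(p) = -1.634716, -p*log2(p) = 0.526434
  p = 11/59 = 0.186441: log2(p) = -2.423211, -p*log2(p) = 0.451785
  p = 4/59 = 0.067797: log2(p) = -3.882643, -p*log2(p) = 0.263230
  p = 2/59 = 0.033898: log2(p) = -4.882643, -p*log2(p) = 0.165513
  p = 4/59 = 0.067797: log2(p) = -3.882643, -p*log2(p) = 0.263230
H = 0.526434 + 0.526434 + 0.451785 + 0.263230 + 0.165513 + 0.263230 = 2.196626

H = 2.1966 bits/symbol


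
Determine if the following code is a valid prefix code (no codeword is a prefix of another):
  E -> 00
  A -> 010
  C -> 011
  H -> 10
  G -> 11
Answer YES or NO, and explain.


Checking each pair (does one codeword prefix another?):
  E='00' vs A='010': no prefix
  E='00' vs C='011': no prefix
  E='00' vs H='10': no prefix
  E='00' vs G='11': no prefix
  A='010' vs E='00': no prefix
  A='010' vs C='011': no prefix
  A='010' vs H='10': no prefix
  A='010' vs G='11': no prefix
  C='011' vs E='00': no prefix
  C='011' vs A='010': no prefix
  C='011' vs H='10': no prefix
  C='011' vs G='11': no prefix
  H='10' vs E='00': no prefix
  H='10' vs A='010': no prefix
  H='10' vs C='011': no prefix
  H='10' vs G='11': no prefix
  G='11' vs E='00': no prefix
  G='11' vs A='010': no prefix
  G='11' vs C='011': no prefix
  G='11' vs H='10': no prefix
No violation found over all pairs.

YES -- this is a valid prefix code. No codeword is a prefix of any other codeword.


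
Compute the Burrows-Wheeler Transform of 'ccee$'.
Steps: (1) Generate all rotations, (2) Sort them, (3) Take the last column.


Rotations (sorted):
  0: $ccee -> last char: e
  1: ccee$ -> last char: $
  2: cee$c -> last char: c
  3: e$cce -> last char: e
  4: ee$cc -> last char: c


BWT = e$cec


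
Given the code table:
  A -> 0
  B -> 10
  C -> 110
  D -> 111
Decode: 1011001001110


Decoding:
10 -> B
110 -> C
0 -> A
10 -> B
0 -> A
111 -> D
0 -> A


Result: BCABADA


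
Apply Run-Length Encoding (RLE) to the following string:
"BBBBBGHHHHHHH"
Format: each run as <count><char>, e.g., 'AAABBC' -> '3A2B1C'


Scanning runs left to right:
  i=0: run of 'B' x 5 -> '5B'
  i=5: run of 'G' x 1 -> '1G'
  i=6: run of 'H' x 7 -> '7H'

RLE = 5B1G7H


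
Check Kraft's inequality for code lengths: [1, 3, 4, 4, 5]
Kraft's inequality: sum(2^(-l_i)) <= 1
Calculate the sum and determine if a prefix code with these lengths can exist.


Sum = 2^(-1) + 2^(-3) + 2^(-4) + 2^(-4) + 2^(-5)
    = 0.5 + 0.125 + 0.0625 + 0.0625 + 0.03125
    = 25/32 = 0.78125
Since 0.78125 <= 1, Kraft's inequality IS satisfied.
A prefix code with these lengths CAN exist.

Kraft sum = 0.78125. Satisfied.


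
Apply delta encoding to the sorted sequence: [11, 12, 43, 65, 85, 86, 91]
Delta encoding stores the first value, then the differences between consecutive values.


First value: 11
Deltas:
  12 - 11 = 1
  43 - 12 = 31
  65 - 43 = 22
  85 - 65 = 20
  86 - 85 = 1
  91 - 86 = 5


Delta encoded: [11, 1, 31, 22, 20, 1, 5]


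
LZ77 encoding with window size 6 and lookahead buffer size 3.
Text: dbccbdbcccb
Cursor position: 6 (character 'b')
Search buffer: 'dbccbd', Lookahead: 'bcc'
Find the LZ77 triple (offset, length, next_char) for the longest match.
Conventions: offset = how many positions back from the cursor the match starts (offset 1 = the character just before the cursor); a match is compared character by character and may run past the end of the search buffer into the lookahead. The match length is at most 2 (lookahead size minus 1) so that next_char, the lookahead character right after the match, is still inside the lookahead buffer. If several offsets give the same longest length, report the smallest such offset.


Try each offset into the search buffer:
  offset=1 (pos 5, char 'd'): match length 0
  offset=2 (pos 4, char 'b'): match length 1
  offset=3 (pos 3, char 'c'): match length 0
  offset=4 (pos 2, char 'c'): match length 0
  offset=5 (pos 1, char 'b'): match length 2
  offset=6 (pos 0, char 'd'): match length 0
Longest match has length 2 at offset 5.
next_char = character at position 6 + 2 = 8 -> 'c'

Best match: offset=5, length=2 (matching 'bc' starting at position 1)
LZ77 triple: (5, 2, 'c')


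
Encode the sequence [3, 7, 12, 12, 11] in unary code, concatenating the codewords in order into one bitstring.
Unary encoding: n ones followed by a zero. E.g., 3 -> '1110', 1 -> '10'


Encode each number as n ones followed by a terminating 0:
  3 -> 1110 (4 bits)
  7 -> 11111110 (8 bits)
  12 -> 1111111111110 (13 bits)
  12 -> 1111111111110 (13 bits)
  11 -> 111111111110 (12 bits)
Total length = 4 + 8 + 13 + 13 + 12 = 50 bits.

Unary([3, 7, 12, 12, 11]) = 11101111111011111111111101111111111110111111111110 (50 bits)


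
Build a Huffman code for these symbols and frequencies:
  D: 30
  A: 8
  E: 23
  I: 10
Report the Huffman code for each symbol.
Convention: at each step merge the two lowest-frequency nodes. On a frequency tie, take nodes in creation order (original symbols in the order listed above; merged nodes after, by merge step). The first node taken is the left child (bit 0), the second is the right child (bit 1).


Huffman tree construction:
Step 1: Merge A(8) + I(10) = 18
Step 2: Merge (A+I)(18) + E(23) = 41
Step 3: Merge D(30) + ((A+I)+E)(41) = 71
Read each symbol's code off the tree from the root (left child = 0, right child = 1).

Codes:
  D: 0 (length 1)
  A: 100 (length 3)
  E: 11 (length 2)
  I: 101 (length 3)
Average code length: 130/71 = 1.8310 bits/symbol


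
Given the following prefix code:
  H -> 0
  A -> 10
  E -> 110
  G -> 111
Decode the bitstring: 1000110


Decoding step by step:
Bits 10 -> A
Bits 0 -> H
Bits 0 -> H
Bits 110 -> E


Decoded message: AHHE


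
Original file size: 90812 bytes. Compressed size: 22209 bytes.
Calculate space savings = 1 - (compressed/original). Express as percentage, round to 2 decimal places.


ratio = compressed/original = 22209/90812 = 0.24456
savings = 1 - ratio = 1 - 0.24456 = 0.75544
as a percentage: 0.75544 * 100 = 75.54%

Space savings = 1 - 22209/90812 = 75.54%


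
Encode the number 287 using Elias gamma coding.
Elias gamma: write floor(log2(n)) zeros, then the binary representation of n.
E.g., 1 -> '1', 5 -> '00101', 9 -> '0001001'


num_bits = floor(log2(287)) + 1 = 9
leading_zeros = num_bits - 1 = 8
binary(287) = 100011111

Elias gamma(287) = '00000000' + '100011111' = 00000000100011111 (17 bits)


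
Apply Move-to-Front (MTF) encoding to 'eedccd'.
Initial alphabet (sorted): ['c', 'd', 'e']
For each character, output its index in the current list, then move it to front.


MTF encoding:
'e': index 2 in ['c', 'd', 'e'] -> ['e', 'c', 'd']
'e': index 0 in ['e', 'c', 'd'] -> ['e', 'c', 'd']
'd': index 2 in ['e', 'c', 'd'] -> ['d', 'e', 'c']
'c': index 2 in ['d', 'e', 'c'] -> ['c', 'd', 'e']
'c': index 0 in ['c', 'd', 'e'] -> ['c', 'd', 'e']
'd': index 1 in ['c', 'd', 'e'] -> ['d', 'c', 'e']


Output: [2, 0, 2, 2, 0, 1]


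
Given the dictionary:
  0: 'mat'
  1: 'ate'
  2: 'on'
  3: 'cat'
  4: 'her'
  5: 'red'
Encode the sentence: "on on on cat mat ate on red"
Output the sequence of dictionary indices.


Look up each word in the dictionary:
  'on' -> 2
  'on' -> 2
  'on' -> 2
  'cat' -> 3
  'mat' -> 0
  'ate' -> 1
  'on' -> 2
  'red' -> 5

Encoded: [2, 2, 2, 3, 0, 1, 2, 5]


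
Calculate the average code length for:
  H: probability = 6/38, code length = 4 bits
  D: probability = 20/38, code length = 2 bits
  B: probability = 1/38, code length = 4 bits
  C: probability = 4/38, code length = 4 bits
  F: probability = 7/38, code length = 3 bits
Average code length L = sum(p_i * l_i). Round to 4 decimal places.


Weighted contributions p_i * l_i:
  H: (6/38) * 4 = 24/38
  D: (20/38) * 2 = 40/38
  B: (1/38) * 4 = 4/38
  C: (4/38) * 4 = 16/38
  F: (7/38) * 3 = 21/38
Sum = (24 + 40 + 4 + 16 + 21)/38 = 105/38

L = 105/38 = 2.7632 bits/symbol
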